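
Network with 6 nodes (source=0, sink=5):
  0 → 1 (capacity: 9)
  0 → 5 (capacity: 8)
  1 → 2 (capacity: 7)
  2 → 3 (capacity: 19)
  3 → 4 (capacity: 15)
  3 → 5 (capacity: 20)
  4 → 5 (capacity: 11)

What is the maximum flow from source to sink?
Maximum flow = 15

Max flow: 15

Flow assignment:
  0 → 1: 7/9
  0 → 5: 8/8
  1 → 2: 7/7
  2 → 3: 7/19
  3 → 5: 7/20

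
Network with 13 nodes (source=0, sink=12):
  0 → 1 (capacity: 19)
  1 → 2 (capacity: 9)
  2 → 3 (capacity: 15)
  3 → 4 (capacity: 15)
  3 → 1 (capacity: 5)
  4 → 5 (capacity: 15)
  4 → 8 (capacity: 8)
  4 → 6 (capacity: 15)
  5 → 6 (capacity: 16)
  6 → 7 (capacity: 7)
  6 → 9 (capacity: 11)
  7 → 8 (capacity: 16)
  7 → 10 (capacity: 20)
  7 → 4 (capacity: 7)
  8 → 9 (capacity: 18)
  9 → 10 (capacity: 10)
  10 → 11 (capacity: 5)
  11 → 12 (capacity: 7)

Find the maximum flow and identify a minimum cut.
Max flow = 5, Min cut edges: (10,11)

Maximum flow: 5
Minimum cut: (10,11)
Partition: S = [0, 1, 2, 3, 4, 5, 6, 7, 8, 9, 10], T = [11, 12]

Max-flow min-cut theorem verified: both equal 5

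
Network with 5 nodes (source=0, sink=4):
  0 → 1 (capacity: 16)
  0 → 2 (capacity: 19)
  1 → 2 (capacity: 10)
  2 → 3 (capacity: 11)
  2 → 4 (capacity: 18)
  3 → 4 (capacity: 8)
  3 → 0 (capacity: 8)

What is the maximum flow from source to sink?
Maximum flow = 26

Max flow: 26

Flow assignment:
  0 → 1: 10/16
  0 → 2: 16/19
  1 → 2: 10/10
  2 → 3: 8/11
  2 → 4: 18/18
  3 → 4: 8/8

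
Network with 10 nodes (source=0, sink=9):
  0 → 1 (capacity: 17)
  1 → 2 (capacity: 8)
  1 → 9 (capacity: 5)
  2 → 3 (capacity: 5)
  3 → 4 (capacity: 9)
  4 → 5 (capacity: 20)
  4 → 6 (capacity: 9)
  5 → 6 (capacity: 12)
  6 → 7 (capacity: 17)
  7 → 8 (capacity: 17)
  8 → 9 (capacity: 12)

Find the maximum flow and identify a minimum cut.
Max flow = 10, Min cut edges: (1,9), (2,3)

Maximum flow: 10
Minimum cut: (1,9), (2,3)
Partition: S = [0, 1, 2], T = [3, 4, 5, 6, 7, 8, 9]

Max-flow min-cut theorem verified: both equal 10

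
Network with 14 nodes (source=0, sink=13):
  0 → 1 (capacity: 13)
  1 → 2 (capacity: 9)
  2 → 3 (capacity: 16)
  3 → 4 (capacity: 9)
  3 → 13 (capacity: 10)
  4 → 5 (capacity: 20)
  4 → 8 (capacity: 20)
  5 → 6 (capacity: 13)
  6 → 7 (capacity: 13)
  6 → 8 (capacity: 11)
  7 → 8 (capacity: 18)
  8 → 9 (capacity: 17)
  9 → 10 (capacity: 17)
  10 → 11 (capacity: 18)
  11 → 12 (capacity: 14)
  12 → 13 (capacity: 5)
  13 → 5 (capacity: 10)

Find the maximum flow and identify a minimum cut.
Max flow = 9, Min cut edges: (1,2)

Maximum flow: 9
Minimum cut: (1,2)
Partition: S = [0, 1], T = [2, 3, 4, 5, 6, 7, 8, 9, 10, 11, 12, 13]

Max-flow min-cut theorem verified: both equal 9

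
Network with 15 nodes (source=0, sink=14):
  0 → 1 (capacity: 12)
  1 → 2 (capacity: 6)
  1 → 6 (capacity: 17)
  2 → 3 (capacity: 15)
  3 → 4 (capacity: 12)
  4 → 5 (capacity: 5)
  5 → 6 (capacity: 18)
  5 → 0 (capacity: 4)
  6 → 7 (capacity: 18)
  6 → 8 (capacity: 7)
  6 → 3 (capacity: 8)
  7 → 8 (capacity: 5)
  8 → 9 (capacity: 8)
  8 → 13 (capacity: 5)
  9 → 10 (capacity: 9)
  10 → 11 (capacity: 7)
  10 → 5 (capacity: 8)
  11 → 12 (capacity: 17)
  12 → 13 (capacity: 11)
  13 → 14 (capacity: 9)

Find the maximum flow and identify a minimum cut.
Max flow = 9, Min cut edges: (13,14)

Maximum flow: 9
Minimum cut: (13,14)
Partition: S = [0, 1, 2, 3, 4, 5, 6, 7, 8, 9, 10, 11, 12, 13], T = [14]

Max-flow min-cut theorem verified: both equal 9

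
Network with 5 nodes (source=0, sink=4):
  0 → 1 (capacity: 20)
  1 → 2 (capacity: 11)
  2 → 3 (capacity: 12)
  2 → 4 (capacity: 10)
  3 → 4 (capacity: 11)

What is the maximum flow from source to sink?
Maximum flow = 11

Max flow: 11

Flow assignment:
  0 → 1: 11/20
  1 → 2: 11/11
  2 → 3: 1/12
  2 → 4: 10/10
  3 → 4: 1/11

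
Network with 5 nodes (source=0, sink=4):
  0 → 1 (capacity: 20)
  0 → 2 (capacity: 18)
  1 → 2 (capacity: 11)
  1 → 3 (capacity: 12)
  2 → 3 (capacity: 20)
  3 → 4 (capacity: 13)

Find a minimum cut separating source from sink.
Min cut value = 13, edges: (3,4)

Min cut value: 13
Partition: S = [0, 1, 2, 3], T = [4]
Cut edges: (3,4)

By max-flow min-cut theorem, max flow = min cut = 13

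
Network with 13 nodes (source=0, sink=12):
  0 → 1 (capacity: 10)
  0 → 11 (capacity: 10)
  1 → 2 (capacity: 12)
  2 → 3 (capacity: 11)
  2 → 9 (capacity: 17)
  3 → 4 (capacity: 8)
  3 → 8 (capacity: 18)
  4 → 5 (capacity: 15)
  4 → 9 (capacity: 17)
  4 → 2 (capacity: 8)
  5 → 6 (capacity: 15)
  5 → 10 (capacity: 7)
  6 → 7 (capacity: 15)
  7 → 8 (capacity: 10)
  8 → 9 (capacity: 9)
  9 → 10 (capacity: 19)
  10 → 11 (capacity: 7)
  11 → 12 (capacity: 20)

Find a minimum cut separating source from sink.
Min cut value = 17, edges: (0,11), (10,11)

Min cut value: 17
Partition: S = [0, 1, 2, 3, 4, 5, 6, 7, 8, 9, 10], T = [11, 12]
Cut edges: (0,11), (10,11)

By max-flow min-cut theorem, max flow = min cut = 17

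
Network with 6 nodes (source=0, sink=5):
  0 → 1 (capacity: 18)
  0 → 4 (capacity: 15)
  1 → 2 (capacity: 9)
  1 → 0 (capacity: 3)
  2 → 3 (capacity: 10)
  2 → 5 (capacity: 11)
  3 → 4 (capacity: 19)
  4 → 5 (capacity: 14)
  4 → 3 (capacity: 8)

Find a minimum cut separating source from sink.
Min cut value = 23, edges: (1,2), (4,5)

Min cut value: 23
Partition: S = [0, 1, 3, 4], T = [2, 5]
Cut edges: (1,2), (4,5)

By max-flow min-cut theorem, max flow = min cut = 23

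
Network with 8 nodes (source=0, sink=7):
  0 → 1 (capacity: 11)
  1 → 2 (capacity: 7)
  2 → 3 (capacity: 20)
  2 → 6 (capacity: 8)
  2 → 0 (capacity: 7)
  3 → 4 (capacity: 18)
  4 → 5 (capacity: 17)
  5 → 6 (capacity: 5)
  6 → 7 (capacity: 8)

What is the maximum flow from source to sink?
Maximum flow = 7

Max flow: 7

Flow assignment:
  0 → 1: 7/11
  1 → 2: 7/7
  2 → 6: 7/8
  6 → 7: 7/8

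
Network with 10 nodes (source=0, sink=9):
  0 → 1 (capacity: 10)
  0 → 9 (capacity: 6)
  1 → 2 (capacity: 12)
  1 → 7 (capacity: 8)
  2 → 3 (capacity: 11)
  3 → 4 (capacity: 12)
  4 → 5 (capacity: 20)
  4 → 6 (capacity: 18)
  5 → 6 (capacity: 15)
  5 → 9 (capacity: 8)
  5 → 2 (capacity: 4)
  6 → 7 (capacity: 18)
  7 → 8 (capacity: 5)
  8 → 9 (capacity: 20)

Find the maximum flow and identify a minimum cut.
Max flow = 16, Min cut edges: (0,1), (0,9)

Maximum flow: 16
Minimum cut: (0,1), (0,9)
Partition: S = [0], T = [1, 2, 3, 4, 5, 6, 7, 8, 9]

Max-flow min-cut theorem verified: both equal 16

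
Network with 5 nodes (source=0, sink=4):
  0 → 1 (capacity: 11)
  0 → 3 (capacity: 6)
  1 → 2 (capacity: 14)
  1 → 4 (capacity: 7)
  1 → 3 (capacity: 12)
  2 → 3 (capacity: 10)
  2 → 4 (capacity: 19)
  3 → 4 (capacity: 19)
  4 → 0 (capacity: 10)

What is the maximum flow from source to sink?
Maximum flow = 17

Max flow: 17

Flow assignment:
  0 → 1: 11/11
  0 → 3: 6/6
  1 → 2: 4/14
  1 → 4: 7/7
  2 → 4: 4/19
  3 → 4: 6/19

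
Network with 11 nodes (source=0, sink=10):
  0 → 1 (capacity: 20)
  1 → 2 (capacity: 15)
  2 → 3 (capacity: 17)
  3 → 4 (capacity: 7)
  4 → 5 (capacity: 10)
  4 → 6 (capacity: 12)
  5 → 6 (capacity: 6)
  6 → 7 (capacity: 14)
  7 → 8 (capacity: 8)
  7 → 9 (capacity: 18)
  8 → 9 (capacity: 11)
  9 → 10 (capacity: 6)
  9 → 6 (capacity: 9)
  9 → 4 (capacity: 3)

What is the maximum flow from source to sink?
Maximum flow = 6

Max flow: 6

Flow assignment:
  0 → 1: 6/20
  1 → 2: 6/15
  2 → 3: 6/17
  3 → 4: 6/7
  4 → 6: 7/12
  6 → 7: 7/14
  7 → 9: 7/18
  9 → 10: 6/6
  9 → 4: 1/3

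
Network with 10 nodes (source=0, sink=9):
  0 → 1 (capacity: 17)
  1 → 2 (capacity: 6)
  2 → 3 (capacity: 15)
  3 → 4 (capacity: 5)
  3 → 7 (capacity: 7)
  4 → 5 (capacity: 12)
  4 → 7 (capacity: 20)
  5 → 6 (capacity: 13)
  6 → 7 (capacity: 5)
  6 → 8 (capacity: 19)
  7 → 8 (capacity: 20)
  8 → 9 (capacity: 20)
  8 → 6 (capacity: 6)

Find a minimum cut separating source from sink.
Min cut value = 6, edges: (1,2)

Min cut value: 6
Partition: S = [0, 1], T = [2, 3, 4, 5, 6, 7, 8, 9]
Cut edges: (1,2)

By max-flow min-cut theorem, max flow = min cut = 6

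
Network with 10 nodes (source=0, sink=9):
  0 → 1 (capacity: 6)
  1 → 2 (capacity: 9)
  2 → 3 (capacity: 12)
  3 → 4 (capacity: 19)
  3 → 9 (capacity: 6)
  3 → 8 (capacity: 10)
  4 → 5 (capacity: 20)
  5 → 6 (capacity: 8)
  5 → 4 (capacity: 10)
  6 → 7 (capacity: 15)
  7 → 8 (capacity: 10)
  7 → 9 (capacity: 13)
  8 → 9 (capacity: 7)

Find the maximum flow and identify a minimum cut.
Max flow = 6, Min cut edges: (0,1)

Maximum flow: 6
Minimum cut: (0,1)
Partition: S = [0], T = [1, 2, 3, 4, 5, 6, 7, 8, 9]

Max-flow min-cut theorem verified: both equal 6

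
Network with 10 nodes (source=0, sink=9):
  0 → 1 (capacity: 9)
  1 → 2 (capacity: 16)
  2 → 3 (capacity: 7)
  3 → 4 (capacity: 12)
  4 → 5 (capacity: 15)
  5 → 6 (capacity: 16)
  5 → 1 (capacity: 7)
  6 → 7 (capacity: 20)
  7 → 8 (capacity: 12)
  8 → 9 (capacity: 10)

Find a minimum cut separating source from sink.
Min cut value = 7, edges: (2,3)

Min cut value: 7
Partition: S = [0, 1, 2], T = [3, 4, 5, 6, 7, 8, 9]
Cut edges: (2,3)

By max-flow min-cut theorem, max flow = min cut = 7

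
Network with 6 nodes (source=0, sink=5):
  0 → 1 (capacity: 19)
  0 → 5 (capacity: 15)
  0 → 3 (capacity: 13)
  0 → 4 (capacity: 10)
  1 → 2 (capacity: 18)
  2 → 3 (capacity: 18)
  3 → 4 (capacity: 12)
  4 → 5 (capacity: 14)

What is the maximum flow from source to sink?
Maximum flow = 29

Max flow: 29

Flow assignment:
  0 → 1: 12/19
  0 → 5: 15/15
  0 → 4: 2/10
  1 → 2: 12/18
  2 → 3: 12/18
  3 → 4: 12/12
  4 → 5: 14/14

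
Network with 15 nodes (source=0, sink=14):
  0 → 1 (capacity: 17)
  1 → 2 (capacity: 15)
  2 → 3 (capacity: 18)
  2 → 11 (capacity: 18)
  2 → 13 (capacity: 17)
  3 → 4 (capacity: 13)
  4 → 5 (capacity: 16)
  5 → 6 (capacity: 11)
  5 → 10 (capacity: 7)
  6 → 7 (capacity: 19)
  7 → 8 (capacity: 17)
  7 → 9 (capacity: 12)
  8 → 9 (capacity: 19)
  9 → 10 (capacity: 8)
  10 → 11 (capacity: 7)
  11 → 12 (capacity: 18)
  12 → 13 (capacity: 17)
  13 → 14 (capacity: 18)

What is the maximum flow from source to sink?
Maximum flow = 15

Max flow: 15

Flow assignment:
  0 → 1: 15/17
  1 → 2: 15/15
  2 → 13: 15/17
  13 → 14: 15/18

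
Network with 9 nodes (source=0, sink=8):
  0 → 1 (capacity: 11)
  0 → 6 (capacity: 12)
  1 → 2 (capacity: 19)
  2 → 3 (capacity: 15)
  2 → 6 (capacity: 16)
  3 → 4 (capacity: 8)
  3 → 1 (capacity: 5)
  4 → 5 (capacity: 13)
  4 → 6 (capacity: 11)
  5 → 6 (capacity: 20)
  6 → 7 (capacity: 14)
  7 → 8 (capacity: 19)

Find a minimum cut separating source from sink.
Min cut value = 14, edges: (6,7)

Min cut value: 14
Partition: S = [0, 1, 2, 3, 4, 5, 6], T = [7, 8]
Cut edges: (6,7)

By max-flow min-cut theorem, max flow = min cut = 14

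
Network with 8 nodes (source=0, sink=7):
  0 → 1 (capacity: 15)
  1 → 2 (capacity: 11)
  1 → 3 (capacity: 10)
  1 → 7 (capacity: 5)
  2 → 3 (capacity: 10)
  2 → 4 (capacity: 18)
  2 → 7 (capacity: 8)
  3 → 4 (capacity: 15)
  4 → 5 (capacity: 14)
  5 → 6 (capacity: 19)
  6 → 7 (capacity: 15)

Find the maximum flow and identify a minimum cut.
Max flow = 15, Min cut edges: (0,1)

Maximum flow: 15
Minimum cut: (0,1)
Partition: S = [0], T = [1, 2, 3, 4, 5, 6, 7]

Max-flow min-cut theorem verified: both equal 15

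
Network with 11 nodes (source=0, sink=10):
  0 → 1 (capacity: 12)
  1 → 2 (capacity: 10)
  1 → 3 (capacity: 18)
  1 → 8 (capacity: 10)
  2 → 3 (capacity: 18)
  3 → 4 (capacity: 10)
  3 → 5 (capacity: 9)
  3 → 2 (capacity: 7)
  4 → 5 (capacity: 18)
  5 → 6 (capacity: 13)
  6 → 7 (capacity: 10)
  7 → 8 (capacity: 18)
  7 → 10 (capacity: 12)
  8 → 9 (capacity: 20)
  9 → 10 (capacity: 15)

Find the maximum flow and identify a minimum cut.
Max flow = 12, Min cut edges: (0,1)

Maximum flow: 12
Minimum cut: (0,1)
Partition: S = [0], T = [1, 2, 3, 4, 5, 6, 7, 8, 9, 10]

Max-flow min-cut theorem verified: both equal 12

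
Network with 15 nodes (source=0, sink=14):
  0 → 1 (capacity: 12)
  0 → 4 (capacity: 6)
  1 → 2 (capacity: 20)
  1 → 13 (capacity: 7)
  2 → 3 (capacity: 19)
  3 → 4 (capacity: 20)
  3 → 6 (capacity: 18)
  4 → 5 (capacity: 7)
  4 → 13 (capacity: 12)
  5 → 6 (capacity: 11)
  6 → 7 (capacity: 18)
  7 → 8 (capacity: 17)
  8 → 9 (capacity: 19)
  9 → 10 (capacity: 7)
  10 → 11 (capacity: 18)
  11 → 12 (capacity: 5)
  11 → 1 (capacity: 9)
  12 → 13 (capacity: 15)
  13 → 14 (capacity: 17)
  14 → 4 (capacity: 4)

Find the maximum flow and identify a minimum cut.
Max flow = 17, Min cut edges: (13,14)

Maximum flow: 17
Minimum cut: (13,14)
Partition: S = [0, 1, 2, 3, 4, 5, 6, 7, 8, 9, 10, 11, 12, 13], T = [14]

Max-flow min-cut theorem verified: both equal 17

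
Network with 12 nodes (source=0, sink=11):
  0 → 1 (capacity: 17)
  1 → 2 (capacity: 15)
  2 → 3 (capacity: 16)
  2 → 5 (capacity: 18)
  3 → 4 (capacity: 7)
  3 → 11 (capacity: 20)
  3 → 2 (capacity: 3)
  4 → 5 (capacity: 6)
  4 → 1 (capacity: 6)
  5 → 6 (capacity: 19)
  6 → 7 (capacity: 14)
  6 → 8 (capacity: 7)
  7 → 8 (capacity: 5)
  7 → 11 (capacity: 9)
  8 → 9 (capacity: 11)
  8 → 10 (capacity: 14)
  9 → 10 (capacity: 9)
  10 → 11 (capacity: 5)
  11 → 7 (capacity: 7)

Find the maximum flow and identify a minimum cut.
Max flow = 15, Min cut edges: (1,2)

Maximum flow: 15
Minimum cut: (1,2)
Partition: S = [0, 1], T = [2, 3, 4, 5, 6, 7, 8, 9, 10, 11]

Max-flow min-cut theorem verified: both equal 15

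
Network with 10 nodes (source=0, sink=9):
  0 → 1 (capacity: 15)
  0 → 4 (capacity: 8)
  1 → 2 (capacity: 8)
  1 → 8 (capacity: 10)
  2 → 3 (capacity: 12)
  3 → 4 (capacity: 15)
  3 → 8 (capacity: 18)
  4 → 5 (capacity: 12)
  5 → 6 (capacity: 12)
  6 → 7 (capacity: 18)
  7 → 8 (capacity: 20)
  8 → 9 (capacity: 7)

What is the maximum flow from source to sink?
Maximum flow = 7

Max flow: 7

Flow assignment:
  0 → 1: 5/15
  0 → 4: 2/8
  1 → 2: 5/8
  2 → 3: 5/12
  3 → 4: 5/15
  4 → 5: 7/12
  5 → 6: 7/12
  6 → 7: 7/18
  7 → 8: 7/20
  8 → 9: 7/7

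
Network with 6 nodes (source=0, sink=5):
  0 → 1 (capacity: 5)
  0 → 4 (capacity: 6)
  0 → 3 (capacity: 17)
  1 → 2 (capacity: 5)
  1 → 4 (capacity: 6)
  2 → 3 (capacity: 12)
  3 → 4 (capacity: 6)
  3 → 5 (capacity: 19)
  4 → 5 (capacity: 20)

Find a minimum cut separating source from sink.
Min cut value = 28, edges: (0,1), (0,4), (0,3)

Min cut value: 28
Partition: S = [0], T = [1, 2, 3, 4, 5]
Cut edges: (0,1), (0,4), (0,3)

By max-flow min-cut theorem, max flow = min cut = 28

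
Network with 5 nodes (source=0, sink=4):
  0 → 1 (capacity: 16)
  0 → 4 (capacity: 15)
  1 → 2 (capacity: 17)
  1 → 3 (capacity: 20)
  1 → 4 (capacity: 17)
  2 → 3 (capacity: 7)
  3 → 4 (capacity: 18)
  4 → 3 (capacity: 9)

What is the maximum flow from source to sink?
Maximum flow = 31

Max flow: 31

Flow assignment:
  0 → 1: 16/16
  0 → 4: 15/15
  1 → 4: 16/17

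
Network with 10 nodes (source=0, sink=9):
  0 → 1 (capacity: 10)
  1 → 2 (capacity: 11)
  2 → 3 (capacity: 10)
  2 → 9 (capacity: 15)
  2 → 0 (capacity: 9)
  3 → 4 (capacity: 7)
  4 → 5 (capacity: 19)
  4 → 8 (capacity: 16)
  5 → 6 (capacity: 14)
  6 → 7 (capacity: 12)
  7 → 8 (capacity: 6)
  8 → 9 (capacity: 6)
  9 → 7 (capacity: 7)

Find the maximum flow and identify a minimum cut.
Max flow = 10, Min cut edges: (0,1)

Maximum flow: 10
Minimum cut: (0,1)
Partition: S = [0], T = [1, 2, 3, 4, 5, 6, 7, 8, 9]

Max-flow min-cut theorem verified: both equal 10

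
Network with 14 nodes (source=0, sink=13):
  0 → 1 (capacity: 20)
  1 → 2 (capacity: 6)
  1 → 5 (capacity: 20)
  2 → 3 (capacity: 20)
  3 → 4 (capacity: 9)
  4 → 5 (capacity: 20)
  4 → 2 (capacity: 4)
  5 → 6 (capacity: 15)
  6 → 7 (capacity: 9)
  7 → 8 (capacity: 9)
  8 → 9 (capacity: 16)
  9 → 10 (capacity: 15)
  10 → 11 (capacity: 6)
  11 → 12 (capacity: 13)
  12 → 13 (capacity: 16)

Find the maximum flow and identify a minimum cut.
Max flow = 6, Min cut edges: (10,11)

Maximum flow: 6
Minimum cut: (10,11)
Partition: S = [0, 1, 2, 3, 4, 5, 6, 7, 8, 9, 10], T = [11, 12, 13]

Max-flow min-cut theorem verified: both equal 6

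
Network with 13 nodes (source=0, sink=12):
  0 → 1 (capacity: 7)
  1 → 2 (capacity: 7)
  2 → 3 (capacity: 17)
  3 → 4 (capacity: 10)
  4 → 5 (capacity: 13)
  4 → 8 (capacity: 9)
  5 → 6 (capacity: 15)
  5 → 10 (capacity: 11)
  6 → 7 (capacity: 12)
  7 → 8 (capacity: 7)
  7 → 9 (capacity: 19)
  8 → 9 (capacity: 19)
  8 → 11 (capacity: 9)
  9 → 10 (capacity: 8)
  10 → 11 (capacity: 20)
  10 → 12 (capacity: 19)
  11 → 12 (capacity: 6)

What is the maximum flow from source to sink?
Maximum flow = 7

Max flow: 7

Flow assignment:
  0 → 1: 7/7
  1 → 2: 7/7
  2 → 3: 7/17
  3 → 4: 7/10
  4 → 5: 7/13
  5 → 10: 7/11
  10 → 12: 7/19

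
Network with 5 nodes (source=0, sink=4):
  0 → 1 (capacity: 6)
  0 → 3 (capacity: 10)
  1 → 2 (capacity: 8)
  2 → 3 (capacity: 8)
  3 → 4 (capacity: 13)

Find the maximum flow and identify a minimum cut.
Max flow = 13, Min cut edges: (3,4)

Maximum flow: 13
Minimum cut: (3,4)
Partition: S = [0, 1, 2, 3], T = [4]

Max-flow min-cut theorem verified: both equal 13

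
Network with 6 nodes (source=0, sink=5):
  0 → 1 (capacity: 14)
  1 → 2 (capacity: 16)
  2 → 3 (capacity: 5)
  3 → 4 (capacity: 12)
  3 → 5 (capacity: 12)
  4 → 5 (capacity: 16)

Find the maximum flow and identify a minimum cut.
Max flow = 5, Min cut edges: (2,3)

Maximum flow: 5
Minimum cut: (2,3)
Partition: S = [0, 1, 2], T = [3, 4, 5]

Max-flow min-cut theorem verified: both equal 5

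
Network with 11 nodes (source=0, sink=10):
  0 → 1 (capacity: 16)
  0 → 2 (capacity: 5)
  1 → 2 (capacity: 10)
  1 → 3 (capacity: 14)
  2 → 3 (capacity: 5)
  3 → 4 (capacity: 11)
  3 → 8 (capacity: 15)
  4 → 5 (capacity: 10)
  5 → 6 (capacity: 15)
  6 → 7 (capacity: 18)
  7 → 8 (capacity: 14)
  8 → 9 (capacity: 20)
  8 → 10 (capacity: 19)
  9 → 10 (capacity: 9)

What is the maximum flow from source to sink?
Maximum flow = 19

Max flow: 19

Flow assignment:
  0 → 1: 16/16
  0 → 2: 3/5
  1 → 2: 2/10
  1 → 3: 14/14
  2 → 3: 5/5
  3 → 4: 4/11
  3 → 8: 15/15
  4 → 5: 4/10
  5 → 6: 4/15
  6 → 7: 4/18
  7 → 8: 4/14
  8 → 10: 19/19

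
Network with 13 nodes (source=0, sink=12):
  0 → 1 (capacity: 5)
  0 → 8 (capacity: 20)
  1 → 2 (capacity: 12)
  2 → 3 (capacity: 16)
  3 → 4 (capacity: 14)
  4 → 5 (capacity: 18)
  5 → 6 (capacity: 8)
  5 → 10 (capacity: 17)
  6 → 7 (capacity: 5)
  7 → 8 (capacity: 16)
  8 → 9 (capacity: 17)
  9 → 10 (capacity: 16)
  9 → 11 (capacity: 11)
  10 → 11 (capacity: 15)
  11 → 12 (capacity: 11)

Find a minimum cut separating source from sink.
Min cut value = 11, edges: (11,12)

Min cut value: 11
Partition: S = [0, 1, 2, 3, 4, 5, 6, 7, 8, 9, 10, 11], T = [12]
Cut edges: (11,12)

By max-flow min-cut theorem, max flow = min cut = 11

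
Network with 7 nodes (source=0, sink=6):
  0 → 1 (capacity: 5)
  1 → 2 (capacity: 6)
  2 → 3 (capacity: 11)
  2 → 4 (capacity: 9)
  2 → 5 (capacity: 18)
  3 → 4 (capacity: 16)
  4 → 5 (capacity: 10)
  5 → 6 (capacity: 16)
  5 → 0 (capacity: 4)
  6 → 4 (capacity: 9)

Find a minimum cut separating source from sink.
Min cut value = 5, edges: (0,1)

Min cut value: 5
Partition: S = [0], T = [1, 2, 3, 4, 5, 6]
Cut edges: (0,1)

By max-flow min-cut theorem, max flow = min cut = 5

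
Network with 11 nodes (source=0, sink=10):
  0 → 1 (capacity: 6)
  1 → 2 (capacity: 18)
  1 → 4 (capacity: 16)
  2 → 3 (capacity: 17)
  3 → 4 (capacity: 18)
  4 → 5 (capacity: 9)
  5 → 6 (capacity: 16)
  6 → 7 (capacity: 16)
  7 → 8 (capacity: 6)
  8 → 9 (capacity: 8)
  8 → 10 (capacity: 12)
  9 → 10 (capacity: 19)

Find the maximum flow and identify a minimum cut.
Max flow = 6, Min cut edges: (7,8)

Maximum flow: 6
Minimum cut: (7,8)
Partition: S = [0, 1, 2, 3, 4, 5, 6, 7], T = [8, 9, 10]

Max-flow min-cut theorem verified: both equal 6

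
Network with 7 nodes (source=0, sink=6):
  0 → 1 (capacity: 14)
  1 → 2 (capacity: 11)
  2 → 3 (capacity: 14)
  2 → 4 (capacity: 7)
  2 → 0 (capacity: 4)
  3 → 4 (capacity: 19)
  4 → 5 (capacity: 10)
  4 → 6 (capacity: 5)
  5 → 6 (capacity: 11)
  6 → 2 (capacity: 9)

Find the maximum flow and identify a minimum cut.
Max flow = 11, Min cut edges: (1,2)

Maximum flow: 11
Minimum cut: (1,2)
Partition: S = [0, 1], T = [2, 3, 4, 5, 6]

Max-flow min-cut theorem verified: both equal 11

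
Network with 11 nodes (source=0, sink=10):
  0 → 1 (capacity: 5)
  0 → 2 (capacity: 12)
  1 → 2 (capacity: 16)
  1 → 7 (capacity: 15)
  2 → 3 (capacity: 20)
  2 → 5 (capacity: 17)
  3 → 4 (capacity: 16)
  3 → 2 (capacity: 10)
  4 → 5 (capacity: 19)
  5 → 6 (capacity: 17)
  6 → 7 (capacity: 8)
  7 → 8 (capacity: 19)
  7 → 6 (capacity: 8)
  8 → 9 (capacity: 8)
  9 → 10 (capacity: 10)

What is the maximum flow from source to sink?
Maximum flow = 8

Max flow: 8

Flow assignment:
  0 → 2: 8/12
  2 → 5: 8/17
  5 → 6: 8/17
  6 → 7: 8/8
  7 → 8: 8/19
  8 → 9: 8/8
  9 → 10: 8/10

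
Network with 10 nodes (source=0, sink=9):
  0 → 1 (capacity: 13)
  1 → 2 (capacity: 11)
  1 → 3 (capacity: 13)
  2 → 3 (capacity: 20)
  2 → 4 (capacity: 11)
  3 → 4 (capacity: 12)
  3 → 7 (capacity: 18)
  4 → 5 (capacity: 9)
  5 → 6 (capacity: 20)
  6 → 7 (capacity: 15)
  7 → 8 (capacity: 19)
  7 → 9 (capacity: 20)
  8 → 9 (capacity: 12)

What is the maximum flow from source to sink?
Maximum flow = 13

Max flow: 13

Flow assignment:
  0 → 1: 13/13
  1 → 3: 13/13
  3 → 7: 13/18
  7 → 9: 13/20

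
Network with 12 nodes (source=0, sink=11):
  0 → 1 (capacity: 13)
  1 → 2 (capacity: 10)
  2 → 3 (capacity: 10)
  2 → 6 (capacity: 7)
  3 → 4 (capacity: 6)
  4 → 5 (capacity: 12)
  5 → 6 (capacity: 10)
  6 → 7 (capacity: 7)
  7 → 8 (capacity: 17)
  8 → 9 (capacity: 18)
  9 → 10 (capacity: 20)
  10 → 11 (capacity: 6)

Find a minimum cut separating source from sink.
Min cut value = 6, edges: (10,11)

Min cut value: 6
Partition: S = [0, 1, 2, 3, 4, 5, 6, 7, 8, 9, 10], T = [11]
Cut edges: (10,11)

By max-flow min-cut theorem, max flow = min cut = 6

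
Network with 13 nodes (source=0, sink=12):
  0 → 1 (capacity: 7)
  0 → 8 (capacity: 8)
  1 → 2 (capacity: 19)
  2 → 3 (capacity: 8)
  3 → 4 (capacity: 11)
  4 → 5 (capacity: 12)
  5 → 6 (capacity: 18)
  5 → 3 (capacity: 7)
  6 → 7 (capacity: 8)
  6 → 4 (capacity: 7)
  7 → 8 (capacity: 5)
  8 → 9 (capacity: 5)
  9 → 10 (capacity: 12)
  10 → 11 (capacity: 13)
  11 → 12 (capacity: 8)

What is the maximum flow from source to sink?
Maximum flow = 5

Max flow: 5

Flow assignment:
  0 → 1: 5/7
  1 → 2: 5/19
  2 → 3: 5/8
  3 → 4: 5/11
  4 → 5: 7/12
  5 → 6: 7/18
  6 → 7: 5/8
  6 → 4: 2/7
  7 → 8: 5/5
  8 → 9: 5/5
  9 → 10: 5/12
  10 → 11: 5/13
  11 → 12: 5/8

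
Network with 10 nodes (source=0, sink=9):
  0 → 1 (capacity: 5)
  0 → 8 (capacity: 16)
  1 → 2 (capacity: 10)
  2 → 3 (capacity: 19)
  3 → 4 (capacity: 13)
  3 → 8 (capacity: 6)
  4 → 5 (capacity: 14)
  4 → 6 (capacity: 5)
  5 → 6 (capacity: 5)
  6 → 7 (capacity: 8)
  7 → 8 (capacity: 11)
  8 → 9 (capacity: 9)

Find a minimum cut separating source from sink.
Min cut value = 9, edges: (8,9)

Min cut value: 9
Partition: S = [0, 1, 2, 3, 4, 5, 6, 7, 8], T = [9]
Cut edges: (8,9)

By max-flow min-cut theorem, max flow = min cut = 9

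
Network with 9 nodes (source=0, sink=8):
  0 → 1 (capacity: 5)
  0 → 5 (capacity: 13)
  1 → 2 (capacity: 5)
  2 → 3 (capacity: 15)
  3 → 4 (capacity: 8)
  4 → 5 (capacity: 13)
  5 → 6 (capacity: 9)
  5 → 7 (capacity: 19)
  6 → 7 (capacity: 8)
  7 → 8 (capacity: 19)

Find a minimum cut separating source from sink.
Min cut value = 18, edges: (0,5), (1,2)

Min cut value: 18
Partition: S = [0, 1], T = [2, 3, 4, 5, 6, 7, 8]
Cut edges: (0,5), (1,2)

By max-flow min-cut theorem, max flow = min cut = 18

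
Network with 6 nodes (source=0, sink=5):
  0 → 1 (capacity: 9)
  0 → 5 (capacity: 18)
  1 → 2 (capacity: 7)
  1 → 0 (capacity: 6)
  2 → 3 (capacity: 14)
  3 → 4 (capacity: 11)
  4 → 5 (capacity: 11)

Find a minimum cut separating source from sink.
Min cut value = 25, edges: (0,5), (1,2)

Min cut value: 25
Partition: S = [0, 1], T = [2, 3, 4, 5]
Cut edges: (0,5), (1,2)

By max-flow min-cut theorem, max flow = min cut = 25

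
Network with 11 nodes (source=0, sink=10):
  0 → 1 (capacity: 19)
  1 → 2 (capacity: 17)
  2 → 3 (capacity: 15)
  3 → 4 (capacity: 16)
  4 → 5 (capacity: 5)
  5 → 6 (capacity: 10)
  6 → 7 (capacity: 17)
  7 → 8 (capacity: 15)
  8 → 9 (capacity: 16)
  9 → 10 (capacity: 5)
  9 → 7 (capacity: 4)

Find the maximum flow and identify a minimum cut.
Max flow = 5, Min cut edges: (9,10)

Maximum flow: 5
Minimum cut: (9,10)
Partition: S = [0, 1, 2, 3, 4, 5, 6, 7, 8, 9], T = [10]

Max-flow min-cut theorem verified: both equal 5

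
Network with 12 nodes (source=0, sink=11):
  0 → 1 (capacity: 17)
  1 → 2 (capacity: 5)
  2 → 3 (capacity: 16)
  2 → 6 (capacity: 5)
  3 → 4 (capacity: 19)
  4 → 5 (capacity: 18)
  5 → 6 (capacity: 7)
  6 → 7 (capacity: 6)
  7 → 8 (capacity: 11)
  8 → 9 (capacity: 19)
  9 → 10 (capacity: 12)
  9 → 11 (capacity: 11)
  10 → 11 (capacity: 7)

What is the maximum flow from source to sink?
Maximum flow = 5

Max flow: 5

Flow assignment:
  0 → 1: 5/17
  1 → 2: 5/5
  2 → 6: 5/5
  6 → 7: 5/6
  7 → 8: 5/11
  8 → 9: 5/19
  9 → 11: 5/11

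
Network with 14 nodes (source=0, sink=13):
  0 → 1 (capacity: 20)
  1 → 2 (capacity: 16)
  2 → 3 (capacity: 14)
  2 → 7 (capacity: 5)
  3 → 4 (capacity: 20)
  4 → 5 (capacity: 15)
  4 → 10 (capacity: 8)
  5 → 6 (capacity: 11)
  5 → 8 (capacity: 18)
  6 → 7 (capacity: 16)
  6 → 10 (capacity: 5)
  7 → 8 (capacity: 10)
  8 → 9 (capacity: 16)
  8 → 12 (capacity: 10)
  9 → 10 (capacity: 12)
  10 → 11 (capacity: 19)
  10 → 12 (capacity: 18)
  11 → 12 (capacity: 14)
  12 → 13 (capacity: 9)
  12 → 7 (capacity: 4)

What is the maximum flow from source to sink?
Maximum flow = 9

Max flow: 9

Flow assignment:
  0 → 1: 9/20
  1 → 2: 9/16
  2 → 3: 9/14
  3 → 4: 9/20
  4 → 5: 1/15
  4 → 10: 8/8
  5 → 8: 1/18
  8 → 12: 1/10
  10 → 12: 8/18
  12 → 13: 9/9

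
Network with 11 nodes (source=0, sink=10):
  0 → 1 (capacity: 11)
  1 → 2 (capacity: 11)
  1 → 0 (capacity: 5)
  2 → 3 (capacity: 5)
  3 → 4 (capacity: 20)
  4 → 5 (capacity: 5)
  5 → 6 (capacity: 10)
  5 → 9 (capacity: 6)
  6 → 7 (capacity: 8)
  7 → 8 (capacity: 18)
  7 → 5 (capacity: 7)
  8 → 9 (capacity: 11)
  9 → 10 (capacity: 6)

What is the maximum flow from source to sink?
Maximum flow = 5

Max flow: 5

Flow assignment:
  0 → 1: 5/11
  1 → 2: 5/11
  2 → 3: 5/5
  3 → 4: 5/20
  4 → 5: 5/5
  5 → 9: 5/6
  9 → 10: 5/6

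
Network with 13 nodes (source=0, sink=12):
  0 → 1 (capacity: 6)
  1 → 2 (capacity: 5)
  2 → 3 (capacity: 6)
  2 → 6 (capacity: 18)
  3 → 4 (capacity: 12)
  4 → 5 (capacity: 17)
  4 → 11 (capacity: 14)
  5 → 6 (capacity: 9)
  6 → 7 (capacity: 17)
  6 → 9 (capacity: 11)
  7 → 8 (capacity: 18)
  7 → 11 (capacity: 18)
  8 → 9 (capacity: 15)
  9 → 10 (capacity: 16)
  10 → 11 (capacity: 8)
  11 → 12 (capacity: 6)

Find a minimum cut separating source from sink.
Min cut value = 5, edges: (1,2)

Min cut value: 5
Partition: S = [0, 1], T = [2, 3, 4, 5, 6, 7, 8, 9, 10, 11, 12]
Cut edges: (1,2)

By max-flow min-cut theorem, max flow = min cut = 5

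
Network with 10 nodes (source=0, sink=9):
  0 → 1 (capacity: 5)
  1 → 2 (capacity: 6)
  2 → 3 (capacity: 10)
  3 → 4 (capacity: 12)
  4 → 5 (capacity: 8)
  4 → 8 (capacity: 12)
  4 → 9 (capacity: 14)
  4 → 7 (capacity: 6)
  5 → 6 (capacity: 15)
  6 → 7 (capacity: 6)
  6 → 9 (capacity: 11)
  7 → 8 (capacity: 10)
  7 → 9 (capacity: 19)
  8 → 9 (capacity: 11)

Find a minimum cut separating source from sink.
Min cut value = 5, edges: (0,1)

Min cut value: 5
Partition: S = [0], T = [1, 2, 3, 4, 5, 6, 7, 8, 9]
Cut edges: (0,1)

By max-flow min-cut theorem, max flow = min cut = 5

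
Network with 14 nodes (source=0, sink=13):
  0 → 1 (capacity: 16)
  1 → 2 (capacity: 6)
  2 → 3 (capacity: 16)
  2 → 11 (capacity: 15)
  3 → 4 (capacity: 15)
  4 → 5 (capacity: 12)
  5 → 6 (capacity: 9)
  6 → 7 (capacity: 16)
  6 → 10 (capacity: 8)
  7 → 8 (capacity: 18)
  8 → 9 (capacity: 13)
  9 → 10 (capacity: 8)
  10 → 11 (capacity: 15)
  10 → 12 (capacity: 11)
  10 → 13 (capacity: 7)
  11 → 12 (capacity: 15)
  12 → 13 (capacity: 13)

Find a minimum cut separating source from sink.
Min cut value = 6, edges: (1,2)

Min cut value: 6
Partition: S = [0, 1], T = [2, 3, 4, 5, 6, 7, 8, 9, 10, 11, 12, 13]
Cut edges: (1,2)

By max-flow min-cut theorem, max flow = min cut = 6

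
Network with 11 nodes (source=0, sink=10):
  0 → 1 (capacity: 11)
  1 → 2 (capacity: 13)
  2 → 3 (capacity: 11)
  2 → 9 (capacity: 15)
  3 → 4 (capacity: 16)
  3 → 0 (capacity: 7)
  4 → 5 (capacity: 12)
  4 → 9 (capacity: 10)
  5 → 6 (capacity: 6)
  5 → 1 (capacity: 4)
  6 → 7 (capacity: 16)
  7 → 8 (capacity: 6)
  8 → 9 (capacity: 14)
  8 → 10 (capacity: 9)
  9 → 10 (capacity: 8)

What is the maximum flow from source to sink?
Maximum flow = 11

Max flow: 11

Flow assignment:
  0 → 1: 11/11
  1 → 2: 11/13
  2 → 3: 3/11
  2 → 9: 8/15
  3 → 4: 3/16
  4 → 5: 3/12
  5 → 6: 3/6
  6 → 7: 3/16
  7 → 8: 3/6
  8 → 10: 3/9
  9 → 10: 8/8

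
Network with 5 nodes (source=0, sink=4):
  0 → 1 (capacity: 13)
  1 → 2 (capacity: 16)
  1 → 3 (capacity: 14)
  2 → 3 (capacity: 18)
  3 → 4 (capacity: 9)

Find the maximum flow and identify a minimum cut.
Max flow = 9, Min cut edges: (3,4)

Maximum flow: 9
Minimum cut: (3,4)
Partition: S = [0, 1, 2, 3], T = [4]

Max-flow min-cut theorem verified: both equal 9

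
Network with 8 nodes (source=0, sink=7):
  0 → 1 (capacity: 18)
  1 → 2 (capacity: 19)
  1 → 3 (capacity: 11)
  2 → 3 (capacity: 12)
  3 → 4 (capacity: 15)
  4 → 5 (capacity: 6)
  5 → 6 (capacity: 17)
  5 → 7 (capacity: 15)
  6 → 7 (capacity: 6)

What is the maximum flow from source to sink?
Maximum flow = 6

Max flow: 6

Flow assignment:
  0 → 1: 6/18
  1 → 2: 4/19
  1 → 3: 2/11
  2 → 3: 4/12
  3 → 4: 6/15
  4 → 5: 6/6
  5 → 7: 6/15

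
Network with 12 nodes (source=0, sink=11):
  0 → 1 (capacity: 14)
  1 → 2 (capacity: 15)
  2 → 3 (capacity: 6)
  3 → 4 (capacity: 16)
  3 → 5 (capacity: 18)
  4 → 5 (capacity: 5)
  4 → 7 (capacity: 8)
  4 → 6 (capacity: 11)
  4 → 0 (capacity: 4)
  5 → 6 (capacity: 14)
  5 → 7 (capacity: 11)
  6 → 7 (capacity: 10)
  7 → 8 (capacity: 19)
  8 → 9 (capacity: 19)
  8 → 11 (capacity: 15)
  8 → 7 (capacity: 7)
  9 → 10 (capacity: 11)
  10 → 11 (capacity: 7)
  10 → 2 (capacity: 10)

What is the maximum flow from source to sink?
Maximum flow = 6

Max flow: 6

Flow assignment:
  0 → 1: 6/14
  1 → 2: 6/15
  2 → 3: 6/6
  3 → 4: 6/16
  4 → 7: 6/8
  7 → 8: 6/19
  8 → 11: 6/15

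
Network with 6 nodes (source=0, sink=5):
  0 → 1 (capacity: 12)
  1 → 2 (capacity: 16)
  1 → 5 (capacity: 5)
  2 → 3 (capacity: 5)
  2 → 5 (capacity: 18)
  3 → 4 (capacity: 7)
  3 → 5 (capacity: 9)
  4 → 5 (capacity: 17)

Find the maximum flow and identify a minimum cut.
Max flow = 12, Min cut edges: (0,1)

Maximum flow: 12
Minimum cut: (0,1)
Partition: S = [0], T = [1, 2, 3, 4, 5]

Max-flow min-cut theorem verified: both equal 12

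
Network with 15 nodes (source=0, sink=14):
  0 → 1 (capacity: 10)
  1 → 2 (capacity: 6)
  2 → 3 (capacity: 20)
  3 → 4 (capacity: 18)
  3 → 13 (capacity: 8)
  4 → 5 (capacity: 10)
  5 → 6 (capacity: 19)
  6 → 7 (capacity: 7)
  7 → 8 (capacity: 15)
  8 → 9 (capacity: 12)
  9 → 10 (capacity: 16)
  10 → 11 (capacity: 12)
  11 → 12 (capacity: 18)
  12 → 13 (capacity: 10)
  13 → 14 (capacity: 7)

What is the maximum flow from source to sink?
Maximum flow = 6

Max flow: 6

Flow assignment:
  0 → 1: 6/10
  1 → 2: 6/6
  2 → 3: 6/20
  3 → 13: 6/8
  13 → 14: 6/7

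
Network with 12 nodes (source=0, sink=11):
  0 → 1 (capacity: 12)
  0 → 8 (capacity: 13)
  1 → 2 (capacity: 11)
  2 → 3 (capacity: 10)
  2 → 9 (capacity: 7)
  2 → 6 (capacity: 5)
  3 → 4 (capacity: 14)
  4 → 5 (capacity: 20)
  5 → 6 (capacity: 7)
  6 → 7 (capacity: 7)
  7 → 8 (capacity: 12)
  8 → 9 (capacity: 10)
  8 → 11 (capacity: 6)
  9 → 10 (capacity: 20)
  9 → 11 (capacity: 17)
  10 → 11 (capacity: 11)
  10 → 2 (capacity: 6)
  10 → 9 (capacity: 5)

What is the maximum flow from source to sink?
Maximum flow = 23

Max flow: 23

Flow assignment:
  0 → 1: 11/12
  0 → 8: 12/13
  1 → 2: 11/11
  2 → 9: 7/7
  2 → 6: 4/5
  6 → 7: 4/7
  7 → 8: 4/12
  8 → 9: 10/10
  8 → 11: 6/6
  9 → 11: 17/17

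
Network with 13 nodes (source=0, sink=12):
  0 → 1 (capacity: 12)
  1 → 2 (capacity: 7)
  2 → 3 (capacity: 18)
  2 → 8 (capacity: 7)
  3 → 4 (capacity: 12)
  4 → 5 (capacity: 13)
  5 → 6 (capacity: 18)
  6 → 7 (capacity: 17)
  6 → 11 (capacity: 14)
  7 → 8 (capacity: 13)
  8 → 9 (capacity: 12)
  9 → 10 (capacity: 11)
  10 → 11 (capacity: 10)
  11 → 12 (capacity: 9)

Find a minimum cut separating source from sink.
Min cut value = 7, edges: (1,2)

Min cut value: 7
Partition: S = [0, 1], T = [2, 3, 4, 5, 6, 7, 8, 9, 10, 11, 12]
Cut edges: (1,2)

By max-flow min-cut theorem, max flow = min cut = 7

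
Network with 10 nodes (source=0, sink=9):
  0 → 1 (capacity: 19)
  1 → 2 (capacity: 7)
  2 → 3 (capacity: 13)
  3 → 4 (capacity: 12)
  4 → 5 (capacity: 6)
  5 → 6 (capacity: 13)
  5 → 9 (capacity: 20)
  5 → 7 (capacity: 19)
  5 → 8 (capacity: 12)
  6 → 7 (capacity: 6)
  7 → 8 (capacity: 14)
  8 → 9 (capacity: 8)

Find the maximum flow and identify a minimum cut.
Max flow = 6, Min cut edges: (4,5)

Maximum flow: 6
Minimum cut: (4,5)
Partition: S = [0, 1, 2, 3, 4], T = [5, 6, 7, 8, 9]

Max-flow min-cut theorem verified: both equal 6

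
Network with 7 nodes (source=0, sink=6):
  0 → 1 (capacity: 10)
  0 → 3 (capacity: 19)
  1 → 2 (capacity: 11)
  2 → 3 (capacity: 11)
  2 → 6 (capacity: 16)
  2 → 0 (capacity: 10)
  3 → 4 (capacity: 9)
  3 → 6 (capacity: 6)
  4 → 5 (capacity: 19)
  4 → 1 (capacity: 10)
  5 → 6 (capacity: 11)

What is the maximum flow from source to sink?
Maximum flow = 25

Max flow: 25

Flow assignment:
  0 → 1: 10/10
  0 → 3: 15/19
  1 → 2: 10/11
  2 → 6: 10/16
  3 → 4: 9/9
  3 → 6: 6/6
  4 → 5: 9/19
  5 → 6: 9/11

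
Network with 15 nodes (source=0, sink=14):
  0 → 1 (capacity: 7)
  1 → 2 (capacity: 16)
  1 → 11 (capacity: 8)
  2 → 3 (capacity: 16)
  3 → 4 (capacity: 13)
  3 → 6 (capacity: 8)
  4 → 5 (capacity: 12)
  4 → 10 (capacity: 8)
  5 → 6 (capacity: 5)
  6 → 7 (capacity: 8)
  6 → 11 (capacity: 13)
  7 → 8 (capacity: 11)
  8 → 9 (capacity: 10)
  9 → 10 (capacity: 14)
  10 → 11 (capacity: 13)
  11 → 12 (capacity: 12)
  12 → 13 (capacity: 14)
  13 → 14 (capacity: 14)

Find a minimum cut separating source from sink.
Min cut value = 7, edges: (0,1)

Min cut value: 7
Partition: S = [0], T = [1, 2, 3, 4, 5, 6, 7, 8, 9, 10, 11, 12, 13, 14]
Cut edges: (0,1)

By max-flow min-cut theorem, max flow = min cut = 7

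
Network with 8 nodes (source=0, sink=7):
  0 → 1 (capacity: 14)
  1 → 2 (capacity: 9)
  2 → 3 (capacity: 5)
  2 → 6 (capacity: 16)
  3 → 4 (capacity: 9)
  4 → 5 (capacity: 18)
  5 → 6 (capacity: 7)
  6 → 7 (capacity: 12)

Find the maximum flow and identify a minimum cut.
Max flow = 9, Min cut edges: (1,2)

Maximum flow: 9
Minimum cut: (1,2)
Partition: S = [0, 1], T = [2, 3, 4, 5, 6, 7]

Max-flow min-cut theorem verified: both equal 9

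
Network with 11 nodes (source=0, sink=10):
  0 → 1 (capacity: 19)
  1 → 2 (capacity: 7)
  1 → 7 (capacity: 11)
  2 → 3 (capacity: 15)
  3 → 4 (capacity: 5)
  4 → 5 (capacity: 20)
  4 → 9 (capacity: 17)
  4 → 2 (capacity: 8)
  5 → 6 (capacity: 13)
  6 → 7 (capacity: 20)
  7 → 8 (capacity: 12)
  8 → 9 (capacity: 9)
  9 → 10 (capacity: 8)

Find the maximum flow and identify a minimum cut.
Max flow = 8, Min cut edges: (9,10)

Maximum flow: 8
Minimum cut: (9,10)
Partition: S = [0, 1, 2, 3, 4, 5, 6, 7, 8, 9], T = [10]

Max-flow min-cut theorem verified: both equal 8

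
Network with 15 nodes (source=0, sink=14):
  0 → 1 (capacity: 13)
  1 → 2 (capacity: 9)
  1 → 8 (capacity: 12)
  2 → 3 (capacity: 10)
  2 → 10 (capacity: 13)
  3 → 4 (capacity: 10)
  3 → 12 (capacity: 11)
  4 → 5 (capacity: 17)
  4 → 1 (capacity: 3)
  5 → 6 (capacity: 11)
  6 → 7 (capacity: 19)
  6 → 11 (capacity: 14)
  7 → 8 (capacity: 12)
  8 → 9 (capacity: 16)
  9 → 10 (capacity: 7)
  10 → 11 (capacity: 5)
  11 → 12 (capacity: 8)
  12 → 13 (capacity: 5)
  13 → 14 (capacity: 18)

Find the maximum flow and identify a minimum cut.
Max flow = 5, Min cut edges: (12,13)

Maximum flow: 5
Minimum cut: (12,13)
Partition: S = [0, 1, 2, 3, 4, 5, 6, 7, 8, 9, 10, 11, 12], T = [13, 14]

Max-flow min-cut theorem verified: both equal 5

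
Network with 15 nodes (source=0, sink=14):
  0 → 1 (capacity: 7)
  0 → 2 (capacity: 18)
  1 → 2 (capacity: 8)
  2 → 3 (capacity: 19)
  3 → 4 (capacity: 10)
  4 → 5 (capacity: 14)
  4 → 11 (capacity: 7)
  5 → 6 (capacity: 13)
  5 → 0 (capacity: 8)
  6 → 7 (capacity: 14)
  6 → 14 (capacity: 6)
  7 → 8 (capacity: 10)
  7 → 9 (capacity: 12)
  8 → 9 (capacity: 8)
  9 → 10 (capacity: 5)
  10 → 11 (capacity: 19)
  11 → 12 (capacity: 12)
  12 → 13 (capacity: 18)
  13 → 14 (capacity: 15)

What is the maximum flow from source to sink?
Maximum flow = 10

Max flow: 10

Flow assignment:
  0 → 1: 1/7
  0 → 2: 9/18
  1 → 2: 1/8
  2 → 3: 10/19
  3 → 4: 10/10
  4 → 5: 6/14
  4 → 11: 4/7
  5 → 6: 6/13
  6 → 14: 6/6
  11 → 12: 4/12
  12 → 13: 4/18
  13 → 14: 4/15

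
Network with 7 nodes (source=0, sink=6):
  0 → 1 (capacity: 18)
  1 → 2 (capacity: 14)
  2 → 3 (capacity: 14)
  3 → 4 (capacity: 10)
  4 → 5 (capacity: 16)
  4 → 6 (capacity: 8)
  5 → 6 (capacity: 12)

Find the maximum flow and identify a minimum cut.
Max flow = 10, Min cut edges: (3,4)

Maximum flow: 10
Minimum cut: (3,4)
Partition: S = [0, 1, 2, 3], T = [4, 5, 6]

Max-flow min-cut theorem verified: both equal 10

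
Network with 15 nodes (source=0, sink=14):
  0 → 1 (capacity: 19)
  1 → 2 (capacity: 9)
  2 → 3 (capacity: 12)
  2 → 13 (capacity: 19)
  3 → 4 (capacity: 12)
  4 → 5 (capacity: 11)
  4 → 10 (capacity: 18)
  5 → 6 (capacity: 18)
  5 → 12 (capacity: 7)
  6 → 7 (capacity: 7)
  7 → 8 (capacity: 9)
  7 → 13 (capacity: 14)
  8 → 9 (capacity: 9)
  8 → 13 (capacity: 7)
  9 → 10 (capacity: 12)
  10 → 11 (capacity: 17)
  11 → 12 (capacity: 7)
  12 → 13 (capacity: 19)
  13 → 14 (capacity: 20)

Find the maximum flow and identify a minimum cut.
Max flow = 9, Min cut edges: (1,2)

Maximum flow: 9
Minimum cut: (1,2)
Partition: S = [0, 1], T = [2, 3, 4, 5, 6, 7, 8, 9, 10, 11, 12, 13, 14]

Max-flow min-cut theorem verified: both equal 9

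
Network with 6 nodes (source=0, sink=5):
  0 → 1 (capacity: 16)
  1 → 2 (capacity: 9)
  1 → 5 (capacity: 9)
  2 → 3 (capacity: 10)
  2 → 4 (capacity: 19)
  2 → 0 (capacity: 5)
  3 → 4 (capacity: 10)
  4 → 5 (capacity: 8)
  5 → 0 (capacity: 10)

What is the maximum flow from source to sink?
Maximum flow = 16

Max flow: 16

Flow assignment:
  0 → 1: 16/16
  1 → 2: 7/9
  1 → 5: 9/9
  2 → 4: 7/19
  4 → 5: 7/8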